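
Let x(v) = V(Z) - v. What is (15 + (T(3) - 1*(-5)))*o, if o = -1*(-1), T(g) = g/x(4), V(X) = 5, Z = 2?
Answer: 23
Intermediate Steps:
x(v) = 5 - v
T(g) = g (T(g) = g/(5 - 1*4) = g/(5 - 4) = g/1 = g*1 = g)
o = 1
(15 + (T(3) - 1*(-5)))*o = (15 + (3 - 1*(-5)))*1 = (15 + (3 + 5))*1 = (15 + 8)*1 = 23*1 = 23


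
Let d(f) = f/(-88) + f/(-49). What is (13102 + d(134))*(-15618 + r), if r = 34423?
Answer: 531029374065/2156 ≈ 2.4630e+8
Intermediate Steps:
d(f) = -137*f/4312 (d(f) = f*(-1/88) + f*(-1/49) = -f/88 - f/49 = -137*f/4312)
(13102 + d(134))*(-15618 + r) = (13102 - 137/4312*134)*(-15618 + 34423) = (13102 - 9179/2156)*18805 = (28238733/2156)*18805 = 531029374065/2156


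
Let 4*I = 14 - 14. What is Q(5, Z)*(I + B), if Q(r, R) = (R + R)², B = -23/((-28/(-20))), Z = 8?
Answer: -29440/7 ≈ -4205.7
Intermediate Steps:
I = 0 (I = (14 - 14)/4 = (¼)*0 = 0)
B = -115/7 (B = -23/((-28*(-1/20))) = -23/7/5 = -23*5/7 = -115/7 ≈ -16.429)
Q(r, R) = 4*R² (Q(r, R) = (2*R)² = 4*R²)
Q(5, Z)*(I + B) = (4*8²)*(0 - 115/7) = (4*64)*(-115/7) = 256*(-115/7) = -29440/7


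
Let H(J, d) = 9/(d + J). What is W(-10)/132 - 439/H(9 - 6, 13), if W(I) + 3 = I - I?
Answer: -309065/396 ≈ -780.47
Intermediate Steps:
H(J, d) = 9/(J + d)
W(I) = -3 (W(I) = -3 + (I - I) = -3 + 0 = -3)
W(-10)/132 - 439/H(9 - 6, 13) = -3/132 - 439/(9/((9 - 6) + 13)) = -3*1/132 - 439/(9/(3 + 13)) = -1/44 - 439/(9/16) = -1/44 - 439/(9*(1/16)) = -1/44 - 439/9/16 = -1/44 - 439*16/9 = -1/44 - 7024/9 = -309065/396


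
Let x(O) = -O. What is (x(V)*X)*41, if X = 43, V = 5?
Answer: -8815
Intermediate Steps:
(x(V)*X)*41 = (-1*5*43)*41 = -5*43*41 = -215*41 = -8815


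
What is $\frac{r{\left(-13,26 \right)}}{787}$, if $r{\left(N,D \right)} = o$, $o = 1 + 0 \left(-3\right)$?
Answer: $\frac{1}{787} \approx 0.0012706$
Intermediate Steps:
$o = 1$ ($o = 1 + 0 = 1$)
$r{\left(N,D \right)} = 1$
$\frac{r{\left(-13,26 \right)}}{787} = 1 \cdot \frac{1}{787} = \frac{1}{787}$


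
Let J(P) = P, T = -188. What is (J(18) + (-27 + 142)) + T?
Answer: -55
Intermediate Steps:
(J(18) + (-27 + 142)) + T = (18 + (-27 + 142)) - 188 = (18 + 115) - 188 = 133 - 188 = -55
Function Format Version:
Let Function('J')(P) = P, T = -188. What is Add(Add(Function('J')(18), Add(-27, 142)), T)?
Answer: -55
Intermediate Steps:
Add(Add(Function('J')(18), Add(-27, 142)), T) = Add(Add(18, Add(-27, 142)), -188) = Add(Add(18, 115), -188) = Add(133, -188) = -55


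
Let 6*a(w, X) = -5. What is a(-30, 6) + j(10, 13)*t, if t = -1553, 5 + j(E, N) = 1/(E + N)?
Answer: 1062137/138 ≈ 7696.6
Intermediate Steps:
a(w, X) = -⅚ (a(w, X) = (⅙)*(-5) = -⅚)
j(E, N) = -5 + 1/(E + N)
a(-30, 6) + j(10, 13)*t = -⅚ + ((1 - 5*10 - 5*13)/(10 + 13))*(-1553) = -⅚ + ((1 - 50 - 65)/23)*(-1553) = -⅚ + ((1/23)*(-114))*(-1553) = -⅚ - 114/23*(-1553) = -⅚ + 177042/23 = 1062137/138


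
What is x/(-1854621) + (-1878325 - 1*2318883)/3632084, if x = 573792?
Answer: -822357570058/561344938347 ≈ -1.4650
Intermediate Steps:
x/(-1854621) + (-1878325 - 1*2318883)/3632084 = 573792/(-1854621) + (-1878325 - 1*2318883)/3632084 = 573792*(-1/1854621) + (-1878325 - 2318883)*(1/3632084) = -191264/618207 - 4197208*1/3632084 = -191264/618207 - 1049302/908021 = -822357570058/561344938347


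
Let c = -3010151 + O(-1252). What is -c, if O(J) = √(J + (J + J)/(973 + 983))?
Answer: 3010151 - I*√299685606/489 ≈ 3.0102e+6 - 35.402*I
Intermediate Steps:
O(J) = √957462*√J/978 (O(J) = √(J + (2*J)/1956) = √(J + (2*J)*(1/1956)) = √(J + J/978) = √(979*J/978) = √957462*√J/978)
c = -3010151 + I*√299685606/489 (c = -3010151 + √957462*√(-1252)/978 = -3010151 + √957462*(2*I*√313)/978 = -3010151 + I*√299685606/489 ≈ -3.0102e+6 + 35.402*I)
-c = -(-3010151 + I*√299685606/489) = 3010151 - I*√299685606/489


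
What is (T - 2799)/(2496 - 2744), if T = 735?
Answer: 258/31 ≈ 8.3226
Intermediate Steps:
(T - 2799)/(2496 - 2744) = (735 - 2799)/(2496 - 2744) = -2064/(-248) = -2064*(-1/248) = 258/31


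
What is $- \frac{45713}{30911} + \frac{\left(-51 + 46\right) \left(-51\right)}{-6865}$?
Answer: $- \frac{64340410}{42440803} \approx -1.516$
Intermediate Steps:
$- \frac{45713}{30911} + \frac{\left(-51 + 46\right) \left(-51\right)}{-6865} = \left(-45713\right) \frac{1}{30911} + \left(-5\right) \left(-51\right) \left(- \frac{1}{6865}\right) = - \frac{45713}{30911} + 255 \left(- \frac{1}{6865}\right) = - \frac{45713}{30911} - \frac{51}{1373} = - \frac{64340410}{42440803}$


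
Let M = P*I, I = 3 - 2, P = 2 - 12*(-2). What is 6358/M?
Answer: 3179/13 ≈ 244.54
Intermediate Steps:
P = 26 (P = 2 + 24 = 26)
I = 1
M = 26 (M = 26*1 = 26)
6358/M = 6358/26 = 6358*(1/26) = 3179/13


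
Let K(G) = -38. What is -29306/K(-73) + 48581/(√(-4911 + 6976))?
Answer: 14653/19 + 48581*√2065/2065 ≈ 1840.3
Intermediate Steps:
-29306/K(-73) + 48581/(√(-4911 + 6976)) = -29306/(-38) + 48581/(√(-4911 + 6976)) = -29306*(-1/38) + 48581/(√2065) = 14653/19 + 48581*(√2065/2065) = 14653/19 + 48581*√2065/2065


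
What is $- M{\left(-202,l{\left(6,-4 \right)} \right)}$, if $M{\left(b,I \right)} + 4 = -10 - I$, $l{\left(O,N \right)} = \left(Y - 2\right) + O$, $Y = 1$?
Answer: $19$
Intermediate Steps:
$l{\left(O,N \right)} = -1 + O$ ($l{\left(O,N \right)} = \left(1 - 2\right) + O = -1 + O$)
$M{\left(b,I \right)} = -14 - I$ ($M{\left(b,I \right)} = -4 - \left(10 + I\right) = -14 - I$)
$- M{\left(-202,l{\left(6,-4 \right)} \right)} = - (-14 - \left(-1 + 6\right)) = - (-14 - 5) = \left(-1\right) \left(-19\right) = 19$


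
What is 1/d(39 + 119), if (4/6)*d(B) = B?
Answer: 1/237 ≈ 0.0042194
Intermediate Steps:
d(B) = 3*B/2
1/d(39 + 119) = 1/(3*(39 + 119)/2) = 1/((3/2)*158) = 1/237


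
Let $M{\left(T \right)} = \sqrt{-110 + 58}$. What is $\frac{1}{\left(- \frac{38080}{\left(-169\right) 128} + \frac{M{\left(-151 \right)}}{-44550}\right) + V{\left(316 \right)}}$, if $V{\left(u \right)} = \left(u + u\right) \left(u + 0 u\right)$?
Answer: $\frac{11320792101006423750}{2260917960689508803285797} + \frac{2544785100 i \sqrt{13}}{2260917960689508803285797} \approx 5.0072 \cdot 10^{-6} + 4.0582 \cdot 10^{-15} i$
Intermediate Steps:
$M{\left(T \right)} = 2 i \sqrt{13}$ ($M{\left(T \right)} = \sqrt{-52} = 2 i \sqrt{13}$)
$V{\left(u \right)} = 2 u^{2}$ ($V{\left(u \right)} = 2 u \left(u + 0\right) = 2 u u = 2 u^{2}$)
$\frac{1}{\left(- \frac{38080}{\left(-169\right) 128} + \frac{M{\left(-151 \right)}}{-44550}\right) + V{\left(316 \right)}} = \frac{1}{\left(- \frac{38080}{\left(-169\right) 128} + \frac{2 i \sqrt{13}}{-44550}\right) + 2 \cdot 316^{2}} = \frac{1}{\left(- \frac{38080}{-21632} + 2 i \sqrt{13} \left(- \frac{1}{44550}\right)\right) + 2 \cdot 99856} = \frac{1}{\left(\left(-38080\right) \left(- \frac{1}{21632}\right) - \frac{i \sqrt{13}}{22275}\right) + 199712} = \frac{1}{\left(\frac{595}{338} - \frac{i \sqrt{13}}{22275}\right) + 199712} = \frac{1}{\frac{67503251}{338} - \frac{i \sqrt{13}}{22275}}$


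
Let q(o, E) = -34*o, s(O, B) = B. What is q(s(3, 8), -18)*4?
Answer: -1088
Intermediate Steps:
q(s(3, 8), -18)*4 = -34*8*4 = -272*4 = -1088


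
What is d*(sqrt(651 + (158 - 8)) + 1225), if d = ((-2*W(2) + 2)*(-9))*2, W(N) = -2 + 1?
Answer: -88200 - 216*sqrt(89) ≈ -90238.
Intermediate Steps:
W(N) = -1
d = -72 (d = ((-2*(-1) + 2)*(-9))*2 = ((2 + 2)*(-9))*2 = (4*(-9))*2 = -36*2 = -72)
d*(sqrt(651 + (158 - 8)) + 1225) = -72*(sqrt(651 + (158 - 8)) + 1225) = -72*(sqrt(651 + 150) + 1225) = -72*(sqrt(801) + 1225) = -72*(3*sqrt(89) + 1225) = -72*(1225 + 3*sqrt(89)) = -88200 - 216*sqrt(89)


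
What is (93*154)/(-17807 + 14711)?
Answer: -2387/516 ≈ -4.6260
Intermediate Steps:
(93*154)/(-17807 + 14711) = 14322/(-3096) = 14322*(-1/3096) = -2387/516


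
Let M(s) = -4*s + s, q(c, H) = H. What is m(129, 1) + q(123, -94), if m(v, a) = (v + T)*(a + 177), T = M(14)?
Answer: 15392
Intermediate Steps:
M(s) = -3*s
T = -42 (T = -3*14 = -42)
m(v, a) = (-42 + v)*(177 + a) (m(v, a) = (v - 42)*(a + 177) = (-42 + v)*(177 + a))
m(129, 1) + q(123, -94) = (-7434 - 42*1 + 177*129 + 1*129) - 94 = (-7434 - 42 + 22833 + 129) - 94 = 15486 - 94 = 15392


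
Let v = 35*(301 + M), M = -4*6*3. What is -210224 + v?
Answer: -202209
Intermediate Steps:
M = -72 (M = -24*3 = -72)
v = 8015 (v = 35*(301 - 72) = 35*229 = 8015)
-210224 + v = -210224 + 8015 = -202209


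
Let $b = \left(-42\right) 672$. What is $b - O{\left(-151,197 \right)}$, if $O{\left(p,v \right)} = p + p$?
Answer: $-27922$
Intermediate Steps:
$O{\left(p,v \right)} = 2 p$
$b = -28224$
$b - O{\left(-151,197 \right)} = -28224 - 2 \left(-151\right) = -28224 - -302 = -28224 + 302 = -27922$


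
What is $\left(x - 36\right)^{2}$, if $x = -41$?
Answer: $5929$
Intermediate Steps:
$\left(x - 36\right)^{2} = \left(-41 - 36\right)^{2} = \left(-77\right)^{2} = 5929$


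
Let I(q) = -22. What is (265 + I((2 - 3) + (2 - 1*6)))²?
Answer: 59049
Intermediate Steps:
(265 + I((2 - 3) + (2 - 1*6)))² = (265 - 22)² = 243² = 59049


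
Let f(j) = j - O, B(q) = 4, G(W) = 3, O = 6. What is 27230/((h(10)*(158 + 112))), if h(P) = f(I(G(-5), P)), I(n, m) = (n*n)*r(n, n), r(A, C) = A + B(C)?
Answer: 2723/1539 ≈ 1.7693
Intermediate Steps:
r(A, C) = 4 + A (r(A, C) = A + 4 = 4 + A)
I(n, m) = n**2*(4 + n) (I(n, m) = (n*n)*(4 + n) = n**2*(4 + n))
f(j) = -6 + j (f(j) = j - 1*6 = j - 6 = -6 + j)
h(P) = 57 (h(P) = -6 + 3**2*(4 + 3) = -6 + 9*7 = -6 + 63 = 57)
27230/((h(10)*(158 + 112))) = 27230/((57*(158 + 112))) = 27230/((57*270)) = 27230/15390 = 27230*(1/15390) = 2723/1539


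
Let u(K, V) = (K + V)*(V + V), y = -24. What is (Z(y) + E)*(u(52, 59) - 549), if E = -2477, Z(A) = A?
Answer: -31385049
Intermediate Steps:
u(K, V) = 2*V*(K + V) (u(K, V) = (K + V)*(2*V) = 2*V*(K + V))
(Z(y) + E)*(u(52, 59) - 549) = (-24 - 2477)*(2*59*(52 + 59) - 549) = -2501*(2*59*111 - 549) = -2501*(13098 - 549) = -2501*12549 = -31385049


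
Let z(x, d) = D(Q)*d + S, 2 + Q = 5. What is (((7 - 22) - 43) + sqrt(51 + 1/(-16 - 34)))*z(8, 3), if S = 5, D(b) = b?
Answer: -812 + 7*sqrt(5098)/5 ≈ -712.04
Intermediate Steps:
Q = 3 (Q = -2 + 5 = 3)
z(x, d) = 5 + 3*d (z(x, d) = 3*d + 5 = 5 + 3*d)
(((7 - 22) - 43) + sqrt(51 + 1/(-16 - 34)))*z(8, 3) = (((7 - 22) - 43) + sqrt(51 + 1/(-16 - 34)))*(5 + 3*3) = ((-15 - 43) + sqrt(51 + 1/(-50)))*(5 + 9) = (-58 + sqrt(51 - 1/50))*14 = (-58 + sqrt(2549/50))*14 = (-58 + sqrt(5098)/10)*14 = -812 + 7*sqrt(5098)/5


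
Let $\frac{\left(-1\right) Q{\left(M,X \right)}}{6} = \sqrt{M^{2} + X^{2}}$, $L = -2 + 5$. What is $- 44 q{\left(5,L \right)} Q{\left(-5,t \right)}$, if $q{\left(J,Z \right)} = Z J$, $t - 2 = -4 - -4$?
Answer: $3960 \sqrt{29} \approx 21325.0$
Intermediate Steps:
$t = 2$ ($t = 2 - 0 = 2 + \left(-4 + 4\right) = 2 + 0 = 2$)
$L = 3$
$Q{\left(M,X \right)} = - 6 \sqrt{M^{2} + X^{2}}$
$q{\left(J,Z \right)} = J Z$
$- 44 q{\left(5,L \right)} Q{\left(-5,t \right)} = - 44 \cdot 5 \cdot 3 \left(- 6 \sqrt{\left(-5\right)^{2} + 2^{2}}\right) = \left(-44\right) 15 \left(- 6 \sqrt{25 + 4}\right) = - 660 \left(- 6 \sqrt{29}\right) = 3960 \sqrt{29}$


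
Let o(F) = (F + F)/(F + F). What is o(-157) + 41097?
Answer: 41098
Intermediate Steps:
o(F) = 1 (o(F) = (2*F)/((2*F)) = (2*F)*(1/(2*F)) = 1)
o(-157) + 41097 = 1 + 41097 = 41098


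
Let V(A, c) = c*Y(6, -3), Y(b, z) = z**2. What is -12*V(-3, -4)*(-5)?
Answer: -2160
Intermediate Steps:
V(A, c) = 9*c (V(A, c) = c*(-3)**2 = c*9 = 9*c)
-12*V(-3, -4)*(-5) = -108*(-4)*(-5) = -12*(-36)*(-5) = 432*(-5) = -2160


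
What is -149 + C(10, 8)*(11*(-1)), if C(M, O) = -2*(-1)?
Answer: -171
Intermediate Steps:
C(M, O) = 2
-149 + C(10, 8)*(11*(-1)) = -149 + 2*(11*(-1)) = -149 + 2*(-11) = -149 - 22 = -171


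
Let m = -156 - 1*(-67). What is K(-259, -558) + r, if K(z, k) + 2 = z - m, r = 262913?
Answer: 262741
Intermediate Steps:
m = -89 (m = -156 + 67 = -89)
K(z, k) = 87 + z (K(z, k) = -2 + (z - 1*(-89)) = -2 + (z + 89) = -2 + (89 + z) = 87 + z)
K(-259, -558) + r = (87 - 259) + 262913 = -172 + 262913 = 262741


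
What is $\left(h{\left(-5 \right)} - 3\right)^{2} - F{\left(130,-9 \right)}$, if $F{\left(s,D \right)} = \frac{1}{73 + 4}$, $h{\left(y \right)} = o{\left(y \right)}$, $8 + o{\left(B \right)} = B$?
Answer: $\frac{19711}{77} \approx 255.99$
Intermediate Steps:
$o{\left(B \right)} = -8 + B$
$h{\left(y \right)} = -8 + y$
$F{\left(s,D \right)} = \frac{1}{77}$
$\left(h{\left(-5 \right)} - 3\right)^{2} - F{\left(130,-9 \right)} = \left(\left(-8 - 5\right) - 3\right)^{2} - \frac{1}{77} = \left(-13 - 3\right)^{2} - \frac{1}{77} = \left(-16\right)^{2} - \frac{1}{77} = 256 - \frac{1}{77} = \frac{19711}{77}$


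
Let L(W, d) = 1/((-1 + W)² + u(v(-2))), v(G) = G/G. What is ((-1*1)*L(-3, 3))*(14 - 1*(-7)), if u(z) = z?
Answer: -21/17 ≈ -1.2353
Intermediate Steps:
v(G) = 1
L(W, d) = 1/(1 + (-1 + W)²) (L(W, d) = 1/((-1 + W)² + 1) = 1/(1 + (-1 + W)²))
((-1*1)*L(-3, 3))*(14 - 1*(-7)) = ((-1*1)/(1 + (-1 - 3)²))*(14 - 1*(-7)) = (-1/(1 + (-4)²))*(14 + 7) = -1/(1 + 16)*21 = -1/17*21 = -21/17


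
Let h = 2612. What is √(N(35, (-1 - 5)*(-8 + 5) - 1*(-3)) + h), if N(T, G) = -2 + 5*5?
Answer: √2635 ≈ 51.332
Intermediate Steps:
N(T, G) = 23 (N(T, G) = -2 + 25 = 23)
√(N(35, (-1 - 5)*(-8 + 5) - 1*(-3)) + h) = √(23 + 2612) = √2635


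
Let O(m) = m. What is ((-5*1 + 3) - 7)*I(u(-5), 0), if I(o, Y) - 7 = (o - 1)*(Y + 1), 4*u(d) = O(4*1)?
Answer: -63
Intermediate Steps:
u(d) = 1 (u(d) = (4*1)/4 = (¼)*4 = 1)
I(o, Y) = 7 + (1 + Y)*(-1 + o) (I(o, Y) = 7 + (o - 1)*(Y + 1) = 7 + (-1 + o)*(1 + Y) = 7 + (1 + Y)*(-1 + o))
((-5*1 + 3) - 7)*I(u(-5), 0) = ((-5*1 + 3) - 7)*(6 + 1 - 1*0 + 0*1) = ((-5 + 3) - 7)*(6 + 1 + 0 + 0) = (-2 - 7)*7 = -9*7 = -63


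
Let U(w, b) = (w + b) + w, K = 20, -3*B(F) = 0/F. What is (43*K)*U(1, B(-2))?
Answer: 1720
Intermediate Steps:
B(F) = 0 (B(F) = -0/F = -⅓*0 = 0)
U(w, b) = b + 2*w (U(w, b) = (b + w) + w = b + 2*w)
(43*K)*U(1, B(-2)) = (43*20)*(0 + 2*1) = 860*(0 + 2) = 860*2 = 1720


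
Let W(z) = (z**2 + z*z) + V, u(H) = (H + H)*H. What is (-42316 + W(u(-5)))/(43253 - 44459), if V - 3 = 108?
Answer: 37205/1206 ≈ 30.850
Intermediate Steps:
V = 111 (V = 3 + 108 = 111)
u(H) = 2*H**2 (u(H) = (2*H)*H = 2*H**2)
W(z) = 111 + 2*z**2 (W(z) = (z**2 + z*z) + 111 = (z**2 + z**2) + 111 = 2*z**2 + 111 = 111 + 2*z**2)
(-42316 + W(u(-5)))/(43253 - 44459) = (-42316 + (111 + 2*(2*(-5)**2)**2))/(43253 - 44459) = (-42316 + (111 + 2*(2*25)**2))/(-1206) = (-42316 + (111 + 2*50**2))*(-1/1206) = (-42316 + (111 + 2*2500))*(-1/1206) = (-42316 + (111 + 5000))*(-1/1206) = (-42316 + 5111)*(-1/1206) = -37205*(-1/1206) = 37205/1206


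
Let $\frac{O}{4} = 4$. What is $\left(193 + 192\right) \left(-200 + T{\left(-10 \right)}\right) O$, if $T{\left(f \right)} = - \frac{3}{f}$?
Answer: $-1230152$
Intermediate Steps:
$O = 16$ ($O = 4 \cdot 4 = 16$)
$\left(193 + 192\right) \left(-200 + T{\left(-10 \right)}\right) O = \left(193 + 192\right) \left(-200 - \frac{3}{-10}\right) 16 = 385 \left(-200 - - \frac{3}{10}\right) 16 = 385 \left(-200 + \frac{3}{10}\right) 16 = 385 \left(- \frac{1997}{10}\right) 16 = \left(- \frac{153769}{2}\right) 16 = -1230152$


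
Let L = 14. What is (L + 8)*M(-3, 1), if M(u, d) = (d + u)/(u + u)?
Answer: 22/3 ≈ 7.3333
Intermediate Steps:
M(u, d) = (d + u)/(2*u) (M(u, d) = (d + u)/((2*u)) = (d + u)*(1/(2*u)) = (d + u)/(2*u))
(L + 8)*M(-3, 1) = (14 + 8)*((1/2)*(1 - 3)/(-3)) = 22*((1/2)*(-1/3)*(-2)) = 22*(1/3) = 22/3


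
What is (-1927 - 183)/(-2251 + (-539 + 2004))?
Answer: 1055/393 ≈ 2.6845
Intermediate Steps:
(-1927 - 183)/(-2251 + (-539 + 2004)) = -2110/(-2251 + 1465) = -2110/(-786) = -2110*(-1/786) = 1055/393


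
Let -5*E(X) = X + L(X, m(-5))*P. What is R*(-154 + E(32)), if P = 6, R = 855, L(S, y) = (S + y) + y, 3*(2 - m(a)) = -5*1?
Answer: -177498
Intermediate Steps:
m(a) = 11/3 (m(a) = 2 - (-5)/3 = 2 - 1/3*(-5) = 2 + 5/3 = 11/3)
L(S, y) = S + 2*y
E(X) = -44/5 - 7*X/5 (E(X) = -(X + (X + 2*(11/3))*6)/5 = -(X + (X + 22/3)*6)/5 = -(X + (22/3 + X)*6)/5 = -(X + (44 + 6*X))/5 = -(44 + 7*X)/5 = -44/5 - 7*X/5)
R*(-154 + E(32)) = 855*(-154 + (-44/5 - 7/5*32)) = 855*(-154 + (-44/5 - 224/5)) = 855*(-154 - 268/5) = 855*(-1038/5) = -177498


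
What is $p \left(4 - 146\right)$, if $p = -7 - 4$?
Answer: $1562$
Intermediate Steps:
$p = -11$
$p \left(4 - 146\right) = - 11 \left(4 - 146\right) = \left(-11\right) \left(-142\right) = 1562$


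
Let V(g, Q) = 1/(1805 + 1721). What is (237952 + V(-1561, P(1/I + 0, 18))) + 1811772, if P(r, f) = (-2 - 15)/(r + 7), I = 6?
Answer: 7227326825/3526 ≈ 2.0497e+6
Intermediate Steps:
P(r, f) = -17/(7 + r)
V(g, Q) = 1/3526
(237952 + V(-1561, P(1/I + 0, 18))) + 1811772 = (237952 + 1/3526) + 1811772 = 839018753/3526 + 1811772 = 7227326825/3526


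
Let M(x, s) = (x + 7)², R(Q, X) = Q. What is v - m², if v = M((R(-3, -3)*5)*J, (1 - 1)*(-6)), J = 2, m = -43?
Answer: -1320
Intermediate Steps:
M(x, s) = (7 + x)²
v = 529 (v = (7 - 3*5*2)² = (7 - 15*2)² = (7 - 30)² = (-23)² = 529)
v - m² = 529 - 1*(-43)² = 529 - 1*1849 = 529 - 1849 = -1320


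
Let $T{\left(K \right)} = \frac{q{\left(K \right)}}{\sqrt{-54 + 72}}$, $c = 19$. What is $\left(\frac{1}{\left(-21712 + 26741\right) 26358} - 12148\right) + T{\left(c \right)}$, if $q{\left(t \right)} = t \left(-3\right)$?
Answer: $- \frac{1610270632535}{132554382} - \frac{19 \sqrt{2}}{2} \approx -12161.0$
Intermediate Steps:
$q{\left(t \right)} = - 3 t$
$T{\left(K \right)} = - \frac{K \sqrt{2}}{2}$ ($T{\left(K \right)} = \frac{\left(-3\right) K}{\sqrt{-54 + 72}} = \frac{\left(-3\right) K}{\sqrt{18}} = \frac{\left(-3\right) K}{3 \sqrt{2}} = - 3 K \frac{\sqrt{2}}{6} = - \frac{K \sqrt{2}}{2}$)
$\left(\frac{1}{\left(-21712 + 26741\right) 26358} - 12148\right) + T{\left(c \right)} = \left(\frac{1}{\left(-21712 + 26741\right) 26358} - 12148\right) - \frac{19 \sqrt{2}}{2} = \left(\frac{1}{5029} \cdot \frac{1}{26358} - 12148\right) - \frac{19 \sqrt{2}}{2} = \left(\frac{1}{132554382} - 12148\right) - \frac{19 \sqrt{2}}{2} = - \frac{1610270632535}{132554382} - \frac{19 \sqrt{2}}{2}$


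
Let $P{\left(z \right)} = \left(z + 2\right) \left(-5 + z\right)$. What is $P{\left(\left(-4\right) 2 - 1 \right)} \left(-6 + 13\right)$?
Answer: $686$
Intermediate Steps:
$P{\left(z \right)} = \left(-5 + z\right) \left(2 + z\right)$ ($P{\left(z \right)} = \left(2 + z\right) \left(-5 + z\right) = \left(-5 + z\right) \left(2 + z\right)$)
$P{\left(\left(-4\right) 2 - 1 \right)} \left(-6 + 13\right) = \left(-10 + \left(\left(-4\right) 2 - 1\right)^{2} - 3 \left(\left(-4\right) 2 - 1\right)\right) \left(-6 + 13\right) = \left(-10 + \left(-8 - 1\right)^{2} - 3 \left(-8 - 1\right)\right) 7 = \left(-10 + \left(-9\right)^{2} - -27\right) 7 = \left(-10 + 81 + 27\right) 7 = 98 \cdot 7 = 686$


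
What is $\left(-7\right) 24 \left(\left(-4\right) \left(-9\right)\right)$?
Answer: $-6048$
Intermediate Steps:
$\left(-7\right) 24 \left(\left(-4\right) \left(-9\right)\right) = \left(-168\right) 36 = -6048$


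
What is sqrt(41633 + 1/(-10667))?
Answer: sqrt(4737206273070)/10667 ≈ 204.04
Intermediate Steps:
sqrt(41633 + 1/(-10667)) = sqrt(41633 - 1/10667) = sqrt(444099210/10667) = sqrt(4737206273070)/10667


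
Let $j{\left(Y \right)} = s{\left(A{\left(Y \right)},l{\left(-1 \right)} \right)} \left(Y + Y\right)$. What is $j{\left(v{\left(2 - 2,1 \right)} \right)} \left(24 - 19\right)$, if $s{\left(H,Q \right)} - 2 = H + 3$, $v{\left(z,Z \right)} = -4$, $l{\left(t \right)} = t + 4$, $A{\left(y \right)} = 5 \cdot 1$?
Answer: $-400$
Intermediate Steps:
$A{\left(y \right)} = 5$
$l{\left(t \right)} = 4 + t$
$s{\left(H,Q \right)} = 5 + H$ ($s{\left(H,Q \right)} = 2 + \left(H + 3\right) = 2 + \left(3 + H\right) = 5 + H$)
$j{\left(Y \right)} = 20 Y$ ($j{\left(Y \right)} = \left(5 + 5\right) \left(Y + Y\right) = 10 \cdot 2 Y = 20 Y$)
$j{\left(v{\left(2 - 2,1 \right)} \right)} \left(24 - 19\right) = 20 \left(-4\right) \left(24 - 19\right) = - 80 \left(24 - 19\right) = \left(-80\right) 5 = -400$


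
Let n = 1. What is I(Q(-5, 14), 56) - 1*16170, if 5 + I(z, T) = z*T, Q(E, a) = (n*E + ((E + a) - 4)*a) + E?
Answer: -12815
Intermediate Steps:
Q(E, a) = 2*E + a*(-4 + E + a) (Q(E, a) = (1*E + ((E + a) - 4)*a) + E = (E + (-4 + E + a)*a) + E = (E + a*(-4 + E + a)) + E = 2*E + a*(-4 + E + a))
I(z, T) = -5 + T*z (I(z, T) = -5 + z*T = -5 + T*z)
I(Q(-5, 14), 56) - 1*16170 = (-5 + 56*(14² - 4*14 + 2*(-5) - 5*14)) - 1*16170 = (-5 + 56*(196 - 56 - 10 - 70)) - 16170 = (-5 + 56*60) - 16170 = (-5 + 3360) - 16170 = 3355 - 16170 = -12815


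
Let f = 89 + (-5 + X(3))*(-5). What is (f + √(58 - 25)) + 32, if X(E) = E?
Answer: 131 + √33 ≈ 136.74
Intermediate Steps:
f = 99 (f = 89 + (-5 + 3)*(-5) = 89 - 2*(-5) = 89 + 10 = 99)
(f + √(58 - 25)) + 32 = (99 + √(58 - 25)) + 32 = (99 + √33) + 32 = 131 + √33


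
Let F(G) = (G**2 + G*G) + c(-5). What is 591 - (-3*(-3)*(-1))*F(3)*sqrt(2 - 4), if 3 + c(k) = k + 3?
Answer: 591 + 117*I*sqrt(2) ≈ 591.0 + 165.46*I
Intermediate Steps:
c(k) = k (c(k) = -3 + (k + 3) = -3 + (3 + k) = k)
F(G) = -5 + 2*G**2 (F(G) = (G**2 + G*G) - 5 = (G**2 + G**2) - 5 = 2*G**2 - 5 = -5 + 2*G**2)
591 - (-3*(-3)*(-1))*F(3)*sqrt(2 - 4) = 591 - (-3*(-3)*(-1))*(-5 + 2*3**2)*sqrt(2 - 4) = 591 - (9*(-1))*(-5 + 2*9)*sqrt(-2) = 591 - (-9*(-5 + 18))*I*sqrt(2) = 591 - (-9*13)*I*sqrt(2) = 591 - (-117)*I*sqrt(2) = 591 + 117*I*sqrt(2)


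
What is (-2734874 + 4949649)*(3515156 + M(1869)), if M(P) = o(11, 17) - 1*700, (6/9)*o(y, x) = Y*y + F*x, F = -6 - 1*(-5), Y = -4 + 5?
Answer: 7783709354425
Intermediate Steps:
Y = 1
F = -1 (F = -6 + 5 = -1)
o(y, x) = -3*x/2 + 3*y/2 (o(y, x) = 3*(1*y - x)/2 = 3*(y - x)/2 = -3*x/2 + 3*y/2)
M(P) = -709 (M(P) = (-3/2*17 + (3/2)*11) - 1*700 = (-51/2 + 33/2) - 700 = -9 - 700 = -709)
(-2734874 + 4949649)*(3515156 + M(1869)) = (-2734874 + 4949649)*(3515156 - 709) = 2214775*3514447 = 7783709354425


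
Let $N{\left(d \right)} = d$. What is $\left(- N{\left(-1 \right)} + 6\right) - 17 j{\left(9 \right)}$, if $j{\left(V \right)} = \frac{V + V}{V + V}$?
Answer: $-10$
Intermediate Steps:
$j{\left(V \right)} = 1$ ($j{\left(V \right)} = \frac{2 V}{2 V} = 2 V \frac{1}{2 V} = 1$)
$\left(- N{\left(-1 \right)} + 6\right) - 17 j{\left(9 \right)} = \left(\left(-1\right) \left(-1\right) + 6\right) - 17 = \left(1 + 6\right) - 17 = 7 - 17 = -10$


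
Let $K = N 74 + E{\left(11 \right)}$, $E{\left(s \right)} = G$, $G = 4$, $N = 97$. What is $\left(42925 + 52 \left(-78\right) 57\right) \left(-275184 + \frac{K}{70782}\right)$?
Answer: $\frac{611179530756417}{11797} \approx 5.1808 \cdot 10^{10}$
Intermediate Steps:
$E{\left(s \right)} = 4$
$K = 7182$ ($K = 97 \cdot 74 + 4 = 7178 + 4 = 7182$)
$\left(42925 + 52 \left(-78\right) 57\right) \left(-275184 + \frac{K}{70782}\right) = \left(42925 + 52 \left(-78\right) 57\right) \left(-275184 + \frac{7182}{70782}\right) = \left(42925 - 231192\right) \left(-275184 + 7182 \cdot \frac{1}{70782}\right) = \left(42925 - 231192\right) \left(-275184 + \frac{1197}{11797}\right) = \left(-188267\right) \left(- \frac{3246344451}{11797}\right) = \frac{611179530756417}{11797}$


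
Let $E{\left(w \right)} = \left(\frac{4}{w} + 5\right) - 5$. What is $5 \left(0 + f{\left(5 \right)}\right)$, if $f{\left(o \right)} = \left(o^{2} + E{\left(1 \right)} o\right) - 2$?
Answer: $215$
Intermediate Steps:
$E{\left(w \right)} = \frac{4}{w}$ ($E{\left(w \right)} = \left(5 + \frac{4}{w}\right) - 5 = \frac{4}{w}$)
$f{\left(o \right)} = -2 + o^{2} + 4 o$ ($f{\left(o \right)} = \left(o^{2} + \frac{4}{1} o\right) - 2 = \left(o^{2} + 4 \cdot 1 o\right) - 2 = \left(o^{2} + 4 o\right) - 2 = -2 + o^{2} + 4 o$)
$5 \left(0 + f{\left(5 \right)}\right) = 5 \left(0 + \left(-2 + 5^{2} + 4 \cdot 5\right)\right) = 5 \left(0 + \left(-2 + 25 + 20\right)\right) = 5 \left(0 + 43\right) = 5 \cdot 43 = 215$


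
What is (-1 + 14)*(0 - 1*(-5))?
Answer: 65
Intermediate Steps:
(-1 + 14)*(0 - 1*(-5)) = 13*(0 + 5) = 13*5 = 65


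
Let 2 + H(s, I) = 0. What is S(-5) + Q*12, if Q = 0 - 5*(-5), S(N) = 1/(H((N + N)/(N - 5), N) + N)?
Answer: 2099/7 ≈ 299.86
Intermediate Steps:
H(s, I) = -2 (H(s, I) = -2 + 0 = -2)
S(N) = 1/(-2 + N)
Q = 25 (Q = 0 - 1*(-25) = 0 + 25 = 25)
S(-5) + Q*12 = 1/(-2 - 5) + 25*12 = 1/(-7) + 300 = -1/7 + 300 = 2099/7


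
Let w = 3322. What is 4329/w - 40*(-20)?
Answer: 2661929/3322 ≈ 801.30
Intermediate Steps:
4329/w - 40*(-20) = 4329/3322 - 40*(-20) = 4329*(1/3322) - 1*(-800) = 4329/3322 + 800 = 2661929/3322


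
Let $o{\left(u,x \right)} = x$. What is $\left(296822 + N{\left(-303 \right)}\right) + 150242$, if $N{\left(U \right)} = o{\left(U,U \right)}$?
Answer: $446761$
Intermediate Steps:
$N{\left(U \right)} = U$
$\left(296822 + N{\left(-303 \right)}\right) + 150242 = \left(296822 - 303\right) + 150242 = 296519 + 150242 = 446761$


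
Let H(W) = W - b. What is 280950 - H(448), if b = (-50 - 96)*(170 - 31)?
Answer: 260208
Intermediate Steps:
b = -20294 (b = -146*139 = -20294)
H(W) = 20294 + W (H(W) = W - 1*(-20294) = W + 20294 = 20294 + W)
280950 - H(448) = 280950 - (20294 + 448) = 280950 - 1*20742 = 280950 - 20742 = 260208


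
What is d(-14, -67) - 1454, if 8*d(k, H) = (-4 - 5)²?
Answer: -11551/8 ≈ -1443.9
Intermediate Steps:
d(k, H) = 81/8 (d(k, H) = (-4 - 5)²/8 = (⅛)*(-9)² = (⅛)*81 = 81/8)
d(-14, -67) - 1454 = 81/8 - 1454 = -11551/8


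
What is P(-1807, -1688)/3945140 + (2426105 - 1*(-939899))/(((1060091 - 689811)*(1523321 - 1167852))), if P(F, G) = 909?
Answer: 3323117994011/12981785103399620 ≈ 0.00025598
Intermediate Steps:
P(-1807, -1688)/3945140 + (2426105 - 1*(-939899))/(((1060091 - 689811)*(1523321 - 1167852))) = 909/3945140 + (2426105 - 1*(-939899))/(((1060091 - 689811)*(1523321 - 1167852))) = 909*(1/3945140) + (2426105 + 939899)/((370280*355469)) = 909/3945140 + 3366004/131623061320 = 909/3945140 + 3366004*(1/131623061320) = 909/3945140 + 841501/32905765330 = 3323117994011/12981785103399620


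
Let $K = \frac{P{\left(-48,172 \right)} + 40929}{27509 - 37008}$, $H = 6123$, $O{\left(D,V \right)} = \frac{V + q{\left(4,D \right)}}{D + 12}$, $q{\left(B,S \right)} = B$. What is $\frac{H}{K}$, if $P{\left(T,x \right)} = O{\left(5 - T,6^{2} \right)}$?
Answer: $- \frac{756110901}{532085} \approx -1421.0$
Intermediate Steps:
$O{\left(D,V \right)} = \frac{4 + V}{12 + D}$ ($O{\left(D,V \right)} = \frac{V + 4}{D + 12} = \frac{4 + V}{12 + D}$)
$P{\left(T,x \right)} = \frac{40}{17 - T}$ ($P{\left(T,x \right)} = \frac{4 + 6^{2}}{12 - \left(-5 + T\right)} = \frac{4 + 36}{17 - T} = \frac{1}{17 - T} 40 = \frac{40}{17 - T}$)
$K = - \frac{532085}{123487}$ ($K = \frac{- \frac{40}{-17 - 48} + 40929}{27509 - 37008} = \frac{- \frac{40}{-65} + 40929}{-9499} = \left(\left(-40\right) \left(- \frac{1}{65}\right) + 40929\right) \left(- \frac{1}{9499}\right) = \left(\frac{8}{13} + 40929\right) \left(- \frac{1}{9499}\right) = \frac{532085}{13} \left(- \frac{1}{9499}\right) = - \frac{532085}{123487} \approx -4.3088$)
$\frac{H}{K} = \frac{6123}{- \frac{532085}{123487}} = 6123 \left(- \frac{123487}{532085}\right) = - \frac{756110901}{532085}$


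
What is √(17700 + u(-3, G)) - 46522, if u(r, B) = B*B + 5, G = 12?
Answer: -46522 + √17849 ≈ -46388.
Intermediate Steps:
u(r, B) = 5 + B² (u(r, B) = B² + 5 = 5 + B²)
√(17700 + u(-3, G)) - 46522 = √(17700 + (5 + 12²)) - 46522 = √(17700 + (5 + 144)) - 46522 = √(17700 + 149) - 46522 = √17849 - 46522 = -46522 + √17849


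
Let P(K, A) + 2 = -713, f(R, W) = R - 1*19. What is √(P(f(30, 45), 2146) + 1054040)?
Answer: 5*√42133 ≈ 1026.3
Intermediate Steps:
f(R, W) = -19 + R (f(R, W) = R - 19 = -19 + R)
P(K, A) = -715 (P(K, A) = -2 - 713 = -715)
√(P(f(30, 45), 2146) + 1054040) = √(-715 + 1054040) = √1053325 = 5*√42133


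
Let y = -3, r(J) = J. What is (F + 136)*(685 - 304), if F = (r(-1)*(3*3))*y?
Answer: 62103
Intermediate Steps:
F = 27 (F = -3*3*(-3) = -1*9*(-3) = -9*(-3) = 27)
(F + 136)*(685 - 304) = (27 + 136)*(685 - 304) = 163*381 = 62103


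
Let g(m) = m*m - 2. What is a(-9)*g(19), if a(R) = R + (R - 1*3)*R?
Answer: 35541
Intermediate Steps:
a(R) = R + R*(-3 + R) (a(R) = R + (R - 3)*R = R + (-3 + R)*R = R + R*(-3 + R))
g(m) = -2 + m² (g(m) = m² - 2 = -2 + m²)
a(-9)*g(19) = (-9*(-2 - 9))*(-2 + 19²) = (-9*(-11))*(-2 + 361) = 99*359 = 35541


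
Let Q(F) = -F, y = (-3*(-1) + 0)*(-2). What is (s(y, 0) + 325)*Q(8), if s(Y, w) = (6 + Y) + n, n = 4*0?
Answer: -2600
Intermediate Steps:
n = 0
y = -6 (y = (3 + 0)*(-2) = 3*(-2) = -6)
s(Y, w) = 6 + Y (s(Y, w) = (6 + Y) + 0 = 6 + Y)
(s(y, 0) + 325)*Q(8) = ((6 - 6) + 325)*(-1*8) = (0 + 325)*(-8) = 325*(-8) = -2600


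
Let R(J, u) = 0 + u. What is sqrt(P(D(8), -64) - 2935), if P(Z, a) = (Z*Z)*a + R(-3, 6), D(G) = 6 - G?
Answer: 7*I*sqrt(65) ≈ 56.436*I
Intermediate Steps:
R(J, u) = u
P(Z, a) = 6 + a*Z**2 (P(Z, a) = (Z*Z)*a + 6 = Z**2*a + 6 = a*Z**2 + 6 = 6 + a*Z**2)
sqrt(P(D(8), -64) - 2935) = sqrt((6 - 64*(6 - 1*8)**2) - 2935) = sqrt((6 - 64*(6 - 8)**2) - 2935) = sqrt((6 - 64*(-2)**2) - 2935) = sqrt((6 - 64*4) - 2935) = sqrt((6 - 256) - 2935) = sqrt(-250 - 2935) = sqrt(-3185) = 7*I*sqrt(65)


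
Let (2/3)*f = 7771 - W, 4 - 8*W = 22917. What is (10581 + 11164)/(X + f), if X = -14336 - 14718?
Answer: -347920/209621 ≈ -1.6598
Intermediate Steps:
W = -22913/8 (W = ½ - ⅛*22917 = ½ - 22917/8 = -22913/8 ≈ -2864.1)
X = -29054
f = 255243/16 (f = 3*(7771 - 1*(-22913/8))/2 = 3*(7771 + 22913/8)/2 = (3/2)*(85081/8) = 255243/16 ≈ 15953.)
(10581 + 11164)/(X + f) = (10581 + 11164)/(-29054 + 255243/16) = 21745/(-209621/16) = 21745*(-16/209621) = -347920/209621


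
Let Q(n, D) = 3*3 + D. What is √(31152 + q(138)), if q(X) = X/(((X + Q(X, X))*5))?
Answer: √281147674/95 ≈ 176.50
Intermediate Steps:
Q(n, D) = 9 + D
q(X) = X/(45 + 10*X) (q(X) = X/(((X + (9 + X))*5)) = X/(((9 + 2*X)*5)) = X/(45 + 10*X))
√(31152 + q(138)) = √(31152 + (⅕)*138/(9 + 2*138)) = √(31152 + (⅕)*138/(9 + 276)) = √(31152 + (⅕)*138/285) = √(31152 + (⅕)*138*(1/285)) = √(31152 + 46/475) = √(14797246/475) = √281147674/95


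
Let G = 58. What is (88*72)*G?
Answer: 367488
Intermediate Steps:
(88*72)*G = (88*72)*58 = 6336*58 = 367488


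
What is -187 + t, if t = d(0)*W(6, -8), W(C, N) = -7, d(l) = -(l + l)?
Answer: -187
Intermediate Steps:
d(l) = -2*l
t = 0 (t = -2*0*(-7) = 0*(-7) = 0)
-187 + t = -187 + 0 = -187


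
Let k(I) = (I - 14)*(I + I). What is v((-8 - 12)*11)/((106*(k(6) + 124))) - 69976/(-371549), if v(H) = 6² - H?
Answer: 37850664/137844679 ≈ 0.27459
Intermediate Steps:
v(H) = 36 - H
k(I) = 2*I*(-14 + I) (k(I) = (-14 + I)*(2*I) = 2*I*(-14 + I))
v((-8 - 12)*11)/((106*(k(6) + 124))) - 69976/(-371549) = (36 - (-8 - 12)*11)/((106*(2*6*(-14 + 6) + 124))) - 69976/(-371549) = (36 - (-20)*11)/((106*(2*6*(-8) + 124))) - 69976*(-1/371549) = (36 - 1*(-220))/((106*(-96 + 124))) + 69976/371549 = (36 + 220)/((106*28)) + 69976/371549 = 256/2968 + 69976/371549 = 256*(1/2968) + 69976/371549 = 32/371 + 69976/371549 = 37850664/137844679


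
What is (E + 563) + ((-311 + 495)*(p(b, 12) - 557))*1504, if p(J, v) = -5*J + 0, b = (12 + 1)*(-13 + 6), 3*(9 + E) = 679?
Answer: -84678875/3 ≈ -2.8226e+7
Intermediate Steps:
E = 652/3 (E = -9 + (1/3)*679 = -9 + 679/3 = 652/3 ≈ 217.33)
b = -91 (b = 13*(-7) = -91)
p(J, v) = -5*J
(E + 563) + ((-311 + 495)*(p(b, 12) - 557))*1504 = (652/3 + 563) + ((-311 + 495)*(-5*(-91) - 557))*1504 = 2341/3 + (184*(455 - 557))*1504 = 2341/3 + (184*(-102))*1504 = 2341/3 - 18768*1504 = 2341/3 - 28227072 = -84678875/3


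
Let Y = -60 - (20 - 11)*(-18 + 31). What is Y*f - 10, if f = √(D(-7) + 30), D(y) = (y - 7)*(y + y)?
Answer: -10 - 177*√226 ≈ -2670.9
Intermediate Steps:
D(y) = 2*y*(-7 + y) (D(y) = (-7 + y)*(2*y) = 2*y*(-7 + y))
f = √226 (f = √(2*(-7)*(-7 - 7) + 30) = √(2*(-7)*(-14) + 30) = √(196 + 30) = √226 ≈ 15.033)
Y = -177 (Y = -60 - 9*13 = -60 - 1*117 = -60 - 117 = -177)
Y*f - 10 = -177*√226 - 10 = -10 - 177*√226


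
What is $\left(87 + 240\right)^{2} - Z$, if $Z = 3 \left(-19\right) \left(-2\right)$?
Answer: $106815$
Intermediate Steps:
$Z = 114$ ($Z = \left(-57\right) \left(-2\right) = 114$)
$\left(87 + 240\right)^{2} - Z = \left(87 + 240\right)^{2} - 114 = 327^{2} - 114 = 106929 - 114 = 106815$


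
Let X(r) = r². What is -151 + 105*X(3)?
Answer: 794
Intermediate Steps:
-151 + 105*X(3) = -151 + 105*3² = -151 + 105*9 = -151 + 945 = 794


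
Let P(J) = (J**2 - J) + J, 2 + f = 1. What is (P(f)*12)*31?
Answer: 372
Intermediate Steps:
f = -1 (f = -2 + 1 = -1)
P(J) = J**2
(P(f)*12)*31 = ((-1)**2*12)*31 = (1*12)*31 = 12*31 = 372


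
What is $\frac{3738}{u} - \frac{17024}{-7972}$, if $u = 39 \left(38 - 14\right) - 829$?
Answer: $\frac{7905226}{213251} \approx 37.07$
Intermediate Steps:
$u = 107$ ($u = 39 \cdot 24 - 829 = 936 - 829 = 107$)
$\frac{3738}{u} - \frac{17024}{-7972} = \frac{3738}{107} - \frac{17024}{-7972} = 3738 \cdot \frac{1}{107} - - \frac{4256}{1993} = \frac{3738}{107} + \frac{4256}{1993} = \frac{7905226}{213251}$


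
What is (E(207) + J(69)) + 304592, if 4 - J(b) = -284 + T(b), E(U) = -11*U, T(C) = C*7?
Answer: 302120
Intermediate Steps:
T(C) = 7*C
J(b) = 288 - 7*b (J(b) = 4 - (-284 + 7*b) = 4 + (284 - 7*b) = 288 - 7*b)
(E(207) + J(69)) + 304592 = (-11*207 + (288 - 7*69)) + 304592 = (-2277 + (288 - 483)) + 304592 = (-2277 - 195) + 304592 = -2472 + 304592 = 302120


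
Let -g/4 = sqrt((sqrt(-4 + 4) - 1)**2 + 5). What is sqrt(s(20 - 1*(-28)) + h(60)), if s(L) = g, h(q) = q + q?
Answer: 2*sqrt(30 - sqrt(6)) ≈ 10.498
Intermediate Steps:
g = -4*sqrt(6) (g = -4*sqrt((sqrt(-4 + 4) - 1)**2 + 5) = -4*sqrt((sqrt(0) - 1)**2 + 5) = -4*sqrt((0 - 1)**2 + 5) = -4*sqrt((-1)**2 + 5) = -4*sqrt(1 + 5) = -4*sqrt(6) ≈ -9.7980)
h(q) = 2*q
s(L) = -4*sqrt(6)
sqrt(s(20 - 1*(-28)) + h(60)) = sqrt(-4*sqrt(6) + 2*60) = sqrt(-4*sqrt(6) + 120) = sqrt(120 - 4*sqrt(6))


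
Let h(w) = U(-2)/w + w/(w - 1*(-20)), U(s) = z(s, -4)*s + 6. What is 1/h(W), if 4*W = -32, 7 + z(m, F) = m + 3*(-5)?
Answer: -12/89 ≈ -0.13483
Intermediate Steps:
z(m, F) = -22 + m (z(m, F) = -7 + (m + 3*(-5)) = -7 + (m - 15) = -7 + (-15 + m) = -22 + m)
U(s) = 6 + s*(-22 + s) (U(s) = (-22 + s)*s + 6 = s*(-22 + s) + 6 = 6 + s*(-22 + s))
W = -8 (W = (¼)*(-32) = -8)
h(w) = 54/w + w/(20 + w) (h(w) = (6 - 2*(-22 - 2))/w + w/(w - 1*(-20)) = (6 - 2*(-24))/w + w/(w + 20) = (6 + 48)/w + w/(20 + w) = 54/w + w/(20 + w))
1/h(W) = 1/((1080 + (-8)² + 54*(-8))/((-8)*(20 - 8))) = 1/(-⅛*(1080 + 64 - 432)/12) = 1/(-⅛*1/12*712) = 1/(-89/12) = -12/89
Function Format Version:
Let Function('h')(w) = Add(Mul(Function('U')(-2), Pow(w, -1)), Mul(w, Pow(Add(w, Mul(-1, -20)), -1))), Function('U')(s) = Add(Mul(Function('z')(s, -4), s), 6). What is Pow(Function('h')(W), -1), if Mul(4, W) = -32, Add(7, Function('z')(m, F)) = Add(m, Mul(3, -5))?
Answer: Rational(-12, 89) ≈ -0.13483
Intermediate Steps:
Function('z')(m, F) = Add(-22, m) (Function('z')(m, F) = Add(-7, Add(m, Mul(3, -5))) = Add(-7, Add(m, -15)) = Add(-7, Add(-15, m)) = Add(-22, m))
Function('U')(s) = Add(6, Mul(s, Add(-22, s))) (Function('U')(s) = Add(Mul(Add(-22, s), s), 6) = Add(Mul(s, Add(-22, s)), 6) = Add(6, Mul(s, Add(-22, s))))
W = -8 (W = Mul(Rational(1, 4), -32) = -8)
Function('h')(w) = Add(Mul(54, Pow(w, -1)), Mul(w, Pow(Add(20, w), -1))) (Function('h')(w) = Add(Mul(Add(6, Mul(-2, Add(-22, -2))), Pow(w, -1)), Mul(w, Pow(Add(w, Mul(-1, -20)), -1))) = Add(Mul(Add(6, Mul(-2, -24)), Pow(w, -1)), Mul(w, Pow(Add(w, 20), -1))) = Add(Mul(Add(6, 48), Pow(w, -1)), Mul(w, Pow(Add(20, w), -1))) = Add(Mul(54, Pow(w, -1)), Mul(w, Pow(Add(20, w), -1))))
Pow(Function('h')(W), -1) = Pow(Mul(Pow(-8, -1), Pow(Add(20, -8), -1), Add(1080, Pow(-8, 2), Mul(54, -8))), -1) = Pow(Mul(Rational(-1, 8), Pow(12, -1), Add(1080, 64, -432)), -1) = Pow(Mul(Rational(-1, 8), Rational(1, 12), 712), -1) = Pow(Rational(-89, 12), -1) = Rational(-12, 89)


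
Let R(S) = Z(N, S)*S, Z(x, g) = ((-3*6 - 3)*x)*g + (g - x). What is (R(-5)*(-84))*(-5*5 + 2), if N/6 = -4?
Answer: 24159660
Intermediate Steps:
N = -24 (N = 6*(-4) = -24)
Z(x, g) = g - x - 21*g*x (Z(x, g) = ((-18 - 3)*x)*g + (g - x) = (-21*x)*g + (g - x) = -21*g*x + (g - x) = g - x - 21*g*x)
R(S) = S*(24 + 505*S) (R(S) = (S - 1*(-24) - 21*S*(-24))*S = (S + 24 + 504*S)*S = (24 + 505*S)*S = S*(24 + 505*S))
(R(-5)*(-84))*(-5*5 + 2) = (-5*(24 + 505*(-5))*(-84))*(-5*5 + 2) = (-5*(24 - 2525)*(-84))*(-25 + 2) = (-5*(-2501)*(-84))*(-23) = (12505*(-84))*(-23) = -1050420*(-23) = 24159660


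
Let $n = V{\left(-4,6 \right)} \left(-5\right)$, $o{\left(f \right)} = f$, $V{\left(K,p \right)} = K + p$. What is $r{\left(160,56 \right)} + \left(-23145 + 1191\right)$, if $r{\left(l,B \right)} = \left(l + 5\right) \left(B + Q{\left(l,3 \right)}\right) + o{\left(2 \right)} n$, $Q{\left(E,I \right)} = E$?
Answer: $13666$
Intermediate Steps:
$n = -10$ ($n = \left(-4 + 6\right) \left(-5\right) = 2 \left(-5\right) = -10$)
$r{\left(l,B \right)} = -20 + \left(5 + l\right) \left(B + l\right)$ ($r{\left(l,B \right)} = \left(l + 5\right) \left(B + l\right) + 2 \left(-10\right) = \left(5 + l\right) \left(B + l\right) - 20 = -20 + \left(5 + l\right) \left(B + l\right)$)
$r{\left(160,56 \right)} + \left(-23145 + 1191\right) = \left(-20 + 160^{2} + 5 \cdot 56 + 5 \cdot 160 + 56 \cdot 160\right) + \left(-23145 + 1191\right) = \left(-20 + 25600 + 280 + 800 + 8960\right) - 21954 = 35620 - 21954 = 13666$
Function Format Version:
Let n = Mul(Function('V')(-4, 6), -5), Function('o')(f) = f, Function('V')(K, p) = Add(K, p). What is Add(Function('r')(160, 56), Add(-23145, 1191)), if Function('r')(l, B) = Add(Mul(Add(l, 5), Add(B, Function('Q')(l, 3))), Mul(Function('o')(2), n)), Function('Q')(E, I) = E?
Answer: 13666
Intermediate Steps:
n = -10 (n = Mul(Add(-4, 6), -5) = Mul(2, -5) = -10)
Function('r')(l, B) = Add(-20, Mul(Add(5, l), Add(B, l))) (Function('r')(l, B) = Add(Mul(Add(l, 5), Add(B, l)), Mul(2, -10)) = Add(Mul(Add(5, l), Add(B, l)), -20) = Add(-20, Mul(Add(5, l), Add(B, l))))
Add(Function('r')(160, 56), Add(-23145, 1191)) = Add(Add(-20, Pow(160, 2), Mul(5, 56), Mul(5, 160), Mul(56, 160)), Add(-23145, 1191)) = Add(Add(-20, 25600, 280, 800, 8960), -21954) = Add(35620, -21954) = 13666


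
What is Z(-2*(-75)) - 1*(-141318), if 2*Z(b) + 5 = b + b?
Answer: 282931/2 ≈ 1.4147e+5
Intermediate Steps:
Z(b) = -5/2 + b (Z(b) = -5/2 + (b + b)/2 = -5/2 + (2*b)/2 = -5/2 + b)
Z(-2*(-75)) - 1*(-141318) = (-5/2 - 2*(-75)) - 1*(-141318) = (-5/2 + 150) + 141318 = 295/2 + 141318 = 282931/2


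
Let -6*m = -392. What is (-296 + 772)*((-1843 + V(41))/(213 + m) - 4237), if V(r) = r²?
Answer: -1684269356/835 ≈ -2.0171e+6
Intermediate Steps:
m = 196/3 (m = -⅙*(-392) = 196/3 ≈ 65.333)
(-296 + 772)*((-1843 + V(41))/(213 + m) - 4237) = (-296 + 772)*((-1843 + 41²)/(213 + 196/3) - 4237) = 476*((-1843 + 1681)/(835/3) - 4237) = 476*(-162*3/835 - 4237) = 476*(-486/835 - 4237) = 476*(-3538381/835) = -1684269356/835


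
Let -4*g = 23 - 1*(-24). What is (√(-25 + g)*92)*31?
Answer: 9982*I*√3 ≈ 17289.0*I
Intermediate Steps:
g = -47/4 (g = -(23 - 1*(-24))/4 = -(23 + 24)/4 = -¼*47 = -47/4 ≈ -11.750)
(√(-25 + g)*92)*31 = (√(-25 - 47/4)*92)*31 = (√(-147/4)*92)*31 = ((7*I*√3/2)*92)*31 = (322*I*√3)*31 = 9982*I*√3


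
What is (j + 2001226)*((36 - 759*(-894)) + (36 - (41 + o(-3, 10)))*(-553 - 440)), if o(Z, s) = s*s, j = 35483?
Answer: 1594431530523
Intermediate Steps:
o(Z, s) = s²
(j + 2001226)*((36 - 759*(-894)) + (36 - (41 + o(-3, 10)))*(-553 - 440)) = (35483 + 2001226)*((36 - 759*(-894)) + (36 - (41 + 10²))*(-553 - 440)) = 2036709*((36 + 678546) + (36 - (41 + 100))*(-993)) = 2036709*(678582 + (36 - 1*141)*(-993)) = 2036709*(678582 + (36 - 141)*(-993)) = 2036709*(678582 - 105*(-993)) = 2036709*(678582 + 104265) = 2036709*782847 = 1594431530523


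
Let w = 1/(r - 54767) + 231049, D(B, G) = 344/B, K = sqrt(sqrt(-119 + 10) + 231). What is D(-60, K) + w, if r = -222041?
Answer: 959319368377/4152120 ≈ 2.3104e+5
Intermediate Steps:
K = sqrt(231 + I*sqrt(109)) (K = sqrt(sqrt(-109) + 231) = sqrt(I*sqrt(109) + 231) = sqrt(231 + I*sqrt(109)) ≈ 15.203 + 0.34337*I)
w = 63956211591/276808 (w = 1/(-222041 - 54767) + 231049 = 1/(-276808) + 231049 = -1/276808 + 231049 = 63956211591/276808 ≈ 2.3105e+5)
D(-60, K) + w = 344/(-60) + 63956211591/276808 = 344*(-1/60) + 63956211591/276808 = -86/15 + 63956211591/276808 = 959319368377/4152120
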